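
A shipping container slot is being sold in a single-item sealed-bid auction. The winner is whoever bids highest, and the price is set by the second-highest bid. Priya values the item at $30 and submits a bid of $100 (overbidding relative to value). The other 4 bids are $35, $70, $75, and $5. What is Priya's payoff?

Priya's payoff: -$45.

Highest competing bid: $75.
Priya's bid $100 is the highest overall, so Priya wins and pays the second-highest bid, $75.
Payoff = value − price = $30 − $75 = -$45.
Overbidding won the item at a price above value — truthful bidding would have avoided this loss.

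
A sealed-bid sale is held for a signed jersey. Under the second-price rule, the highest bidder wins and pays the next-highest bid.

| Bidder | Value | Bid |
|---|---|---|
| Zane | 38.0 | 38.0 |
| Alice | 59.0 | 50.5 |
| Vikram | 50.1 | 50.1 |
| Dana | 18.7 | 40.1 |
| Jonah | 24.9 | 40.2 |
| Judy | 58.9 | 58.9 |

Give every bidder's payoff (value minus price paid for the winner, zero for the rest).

Bids in descending order: Judy 58.9, then Alice 50.5, then Vikram 50.1, then Jonah 40.2, then Dana 40.1, then Zane 38.0.
Judy has the top bid and wins; the price is the second-highest bid, 50.5.
Judy's payoff = 58.9 − 50.5 = 8.4. All other bidders lose, so their payoff is 0.

Payoffs: Zane 0.0, Alice 0.0, Vikram 0.0, Dana 0.0, Jonah 0.0, Judy 8.4.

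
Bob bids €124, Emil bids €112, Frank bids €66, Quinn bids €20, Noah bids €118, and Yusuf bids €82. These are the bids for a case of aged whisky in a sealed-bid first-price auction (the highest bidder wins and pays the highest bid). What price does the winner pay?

Ranking the bids: Bob €124, then Noah €118, then Emil €112, then Yusuf €82, then Frank €66, then Quinn €20.
Bob is the highest bidder, so Bob wins.
Under the first-price rule, the price is the highest bid: €124.

Price paid: €124.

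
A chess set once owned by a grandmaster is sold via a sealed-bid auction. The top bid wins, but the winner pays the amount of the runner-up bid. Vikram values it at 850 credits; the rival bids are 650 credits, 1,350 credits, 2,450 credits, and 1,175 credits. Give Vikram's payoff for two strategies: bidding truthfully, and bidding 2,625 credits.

The highest competing bid is 2,450 credits.
Bidding truthfully at 850 credits: the top bid is 2,450 credits (a rival), so Vikram loses. Payoff = 0 credits.
Bidding 2,625 credits: Vikram has the top bid, wins, and pays the second-highest bid 2,450 credits. Payoff = 850 credits − 2,450 credits = -1,600 credits.

Truthful: 0 credits; alternative: -1,600 credits.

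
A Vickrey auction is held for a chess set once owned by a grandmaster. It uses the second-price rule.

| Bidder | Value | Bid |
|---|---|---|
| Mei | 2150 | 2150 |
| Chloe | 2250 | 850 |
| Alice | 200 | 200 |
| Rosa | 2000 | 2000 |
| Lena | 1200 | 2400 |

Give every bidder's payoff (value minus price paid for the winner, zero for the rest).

Payoffs: Mei 0, Chloe 0, Alice 0, Rosa 0, Lena -950.

Ranking the bids: Lena 2400; Mei 2150; Rosa 2000; Chloe 850; Alice 200.
Lena has the top bid and wins; the price is the second-highest bid, 2150.
Lena's payoff = 1200 − 2150 = -950. All other bidders lose, so their payoff is 0.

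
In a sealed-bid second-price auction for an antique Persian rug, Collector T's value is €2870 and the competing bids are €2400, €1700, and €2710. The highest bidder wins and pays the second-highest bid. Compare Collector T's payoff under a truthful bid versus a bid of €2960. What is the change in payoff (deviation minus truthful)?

Payoff change: €0.

The highest competing bid is €2710.
Bidding truthfully at €2870: Collector T has the top bid, wins, and pays the second-highest bid €2710. Payoff = €2870 − €2710 = €160.
Bidding €2960: Collector T has the top bid, wins, and pays the second-highest bid €2710. Payoff = €2870 − €2710 = €160.
Change = €160 − €160 = €0.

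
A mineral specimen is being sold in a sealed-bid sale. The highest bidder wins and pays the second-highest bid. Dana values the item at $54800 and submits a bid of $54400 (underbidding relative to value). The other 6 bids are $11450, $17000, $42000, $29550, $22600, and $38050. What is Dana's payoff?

Highest competing bid: $42000.
Dana's bid $54400 is the highest overall, so Dana wins and pays the second-highest bid, $42000.
Payoff = value − price = $54800 − $42000 = $12800.

Payoff = $12800.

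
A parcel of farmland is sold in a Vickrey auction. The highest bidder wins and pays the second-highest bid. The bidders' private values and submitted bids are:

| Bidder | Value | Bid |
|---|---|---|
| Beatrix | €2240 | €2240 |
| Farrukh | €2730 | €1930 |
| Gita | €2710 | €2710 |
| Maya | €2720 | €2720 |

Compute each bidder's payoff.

Bids in descending order: Maya €2720 > Gita €2710 > Beatrix €2240 > Farrukh €1930.
Maya has the top bid and wins; the price is the second-highest bid, €2710.
Maya's payoff = €2720 − €2710 = €10. All other bidders lose, so their payoff is 0.

Payoffs: Beatrix €0, Farrukh €0, Gita €0, Maya €10.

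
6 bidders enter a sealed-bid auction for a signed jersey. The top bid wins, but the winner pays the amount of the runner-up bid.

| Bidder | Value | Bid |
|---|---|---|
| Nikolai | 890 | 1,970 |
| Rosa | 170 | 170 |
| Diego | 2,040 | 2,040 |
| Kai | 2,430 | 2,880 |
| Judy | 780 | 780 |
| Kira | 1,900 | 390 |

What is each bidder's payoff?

Ranking the bids: Kai 2,880; Diego 2,040; Nikolai 1,970; Judy 780; Kira 390; Rosa 170.
Kai has the top bid and wins; the price is the second-highest bid, 2,040.
Kai's payoff = 2,430 − 2,040 = 390. All other bidders lose, so their payoff is 0.

Payoffs: Nikolai 0, Rosa 0, Diego 0, Kai 390, Judy 0, Kira 0.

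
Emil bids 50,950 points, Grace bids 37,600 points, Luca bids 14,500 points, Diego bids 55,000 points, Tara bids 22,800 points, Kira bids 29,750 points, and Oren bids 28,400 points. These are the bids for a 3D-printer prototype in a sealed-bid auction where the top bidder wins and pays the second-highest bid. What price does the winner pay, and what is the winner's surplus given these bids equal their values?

Bids in descending order: Diego 55,000 points; Emil 50,950 points; Grace 37,600 points; Kira 29,750 points; Oren 28,400 points; Tara 22,800 points; Luca 14,500 points.
Diego is the highest bidder, so Diego wins.
Under the second-price rule, the price is the second-highest bid: 50,950 points.
Surplus = 55,000 points − 50,950 points = 4,050 points.

The winner pays 50,950 points for a surplus of 4,050 points.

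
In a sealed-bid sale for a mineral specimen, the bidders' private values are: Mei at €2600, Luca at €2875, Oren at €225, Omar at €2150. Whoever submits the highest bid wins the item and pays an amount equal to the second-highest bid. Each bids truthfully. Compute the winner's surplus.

Ordered from highest: Luca €2875 > Mei €2600 > Omar €2150 > Oren €225.
Luca wins with the top bid and pays the second-highest, €2600.
Surplus = €2875 − €2600 = €275.

€275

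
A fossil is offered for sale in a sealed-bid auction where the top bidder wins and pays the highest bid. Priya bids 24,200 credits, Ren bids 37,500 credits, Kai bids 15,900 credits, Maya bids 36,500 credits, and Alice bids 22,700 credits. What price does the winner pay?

Price paid: 37,500 credits.

Sorted high to low: Ren 37,500 credits; Maya 36,500 credits; Priya 24,200 credits; Alice 22,700 credits; Kai 15,900 credits.
Ren is the highest bidder, so Ren wins.
Under the first-price rule, the price is the highest bid: 37,500 credits.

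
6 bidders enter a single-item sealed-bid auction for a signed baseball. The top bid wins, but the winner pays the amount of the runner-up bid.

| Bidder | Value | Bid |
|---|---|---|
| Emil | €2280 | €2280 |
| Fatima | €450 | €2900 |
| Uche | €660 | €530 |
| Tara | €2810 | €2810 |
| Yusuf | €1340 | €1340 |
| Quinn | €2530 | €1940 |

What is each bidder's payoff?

Bids in descending order: Fatima €2900 > Tara €2810 > Emil €2280 > Quinn €1940 > Yusuf €1340 > Uche €530.
Fatima has the top bid and wins; the price is the second-highest bid, €2810.
Fatima's payoff = €450 − €2810 = -€2360. All other bidders lose, so their payoff is 0.

Payoffs: Emil €0, Fatima -€2360, Uche €0, Tara €0, Yusuf €0, Quinn €0.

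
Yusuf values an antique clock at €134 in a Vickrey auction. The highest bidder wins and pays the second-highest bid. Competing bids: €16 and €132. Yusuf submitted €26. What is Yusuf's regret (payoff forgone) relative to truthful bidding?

€2

The highest competing bid is €132.
Bidding truthfully at €134: Yusuf has the top bid, wins, and pays the second-highest bid €132. Payoff = €134 − €132 = €2.
Bidding €26: the top bid is €132 (a rival), so Yusuf loses. Payoff = €0.
Regret = truthful payoff − actual payoff = €2 − €0 = €2.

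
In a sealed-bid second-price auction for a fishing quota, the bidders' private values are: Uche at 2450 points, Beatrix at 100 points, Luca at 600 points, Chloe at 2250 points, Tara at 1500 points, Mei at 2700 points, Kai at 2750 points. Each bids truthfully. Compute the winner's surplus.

Ordered from highest: Kai 2750 points; Mei 2700 points; Uche 2450 points; Chloe 2250 points; Tara 1500 points; Luca 600 points; Beatrix 100 points.
Kai wins with the top bid and pays the second-highest, 2700 points.
Surplus = 2750 points − 2700 points = 50 points.

50 points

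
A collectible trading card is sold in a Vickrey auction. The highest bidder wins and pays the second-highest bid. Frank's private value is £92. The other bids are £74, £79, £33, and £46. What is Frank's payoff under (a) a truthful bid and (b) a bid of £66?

The highest competing bid is £79.
Bidding truthfully at £92: Frank has the top bid, wins, and pays the second-highest bid £79. Payoff = £92 − £79 = £13.
Bidding £66: the top bid is £79 (a rival), so Frank loses. Payoff = £0.

Truthful: £13; alternative: £0.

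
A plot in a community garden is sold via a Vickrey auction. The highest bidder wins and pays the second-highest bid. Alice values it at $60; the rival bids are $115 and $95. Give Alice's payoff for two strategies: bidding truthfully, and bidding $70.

(a) $0  (b) $0

The highest competing bid is $115.
Bidding truthfully at $60: the top bid is $115 (a rival), so Alice loses. Payoff = $0.
Bidding $70: the top bid is $115 (a rival), so Alice loses. Payoff = $0.
The bid only affects whether you win, not the price — here both bids land on the same side of the top rival bid, so the deviation is payoff-neutral.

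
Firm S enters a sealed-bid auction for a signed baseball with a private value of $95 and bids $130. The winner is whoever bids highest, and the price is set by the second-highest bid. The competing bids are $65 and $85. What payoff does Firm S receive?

$10

Highest competing bid: $85.
Firm S's bid $130 is the highest overall, so Firm S wins and pays the second-highest bid, $85.
Payoff = value − price = $95 − $85 = $10.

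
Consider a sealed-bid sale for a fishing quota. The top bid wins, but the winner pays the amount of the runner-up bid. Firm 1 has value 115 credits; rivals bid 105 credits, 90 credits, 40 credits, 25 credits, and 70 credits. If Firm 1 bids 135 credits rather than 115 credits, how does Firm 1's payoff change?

The highest competing bid is 105 credits.
Bidding truthfully at 115 credits: Firm 1 has the top bid, wins, and pays the second-highest bid 105 credits. Payoff = 115 credits − 105 credits = 10 credits.
Bidding 135 credits: Firm 1 has the top bid, wins, and pays the second-highest bid 105 credits. Payoff = 115 credits − 105 credits = 10 credits.
Change = 10 credits − 10 credits = 0 credits.

0 credits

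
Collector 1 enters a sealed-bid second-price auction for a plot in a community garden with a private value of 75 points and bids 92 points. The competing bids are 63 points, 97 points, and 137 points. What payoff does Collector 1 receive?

The bidder's payoff: 0 points.

Highest competing bid: 137 points.
Collector 1's bid 92 points is not the highest, so Collector 1 loses, pays nothing, and earns zero payoff.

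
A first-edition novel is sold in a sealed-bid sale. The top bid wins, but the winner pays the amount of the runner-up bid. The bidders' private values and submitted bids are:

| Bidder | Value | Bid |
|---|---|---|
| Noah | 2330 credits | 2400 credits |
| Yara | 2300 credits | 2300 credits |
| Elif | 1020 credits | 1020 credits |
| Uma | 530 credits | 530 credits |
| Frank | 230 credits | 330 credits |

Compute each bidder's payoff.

Ordered from highest: Noah 2400 credits, then Yara 2300 credits, then Elif 1020 credits, then Uma 530 credits, then Frank 330 credits.
Noah has the top bid and wins; the price is the second-highest bid, 2300 credits.
Noah's payoff = 2330 credits − 2300 credits = 30 credits. All other bidders lose, so their payoff is 0.

Noah 30 credits, Yara 0 credits, Elif 0 credits, Uma 0 credits, Frank 0 credits.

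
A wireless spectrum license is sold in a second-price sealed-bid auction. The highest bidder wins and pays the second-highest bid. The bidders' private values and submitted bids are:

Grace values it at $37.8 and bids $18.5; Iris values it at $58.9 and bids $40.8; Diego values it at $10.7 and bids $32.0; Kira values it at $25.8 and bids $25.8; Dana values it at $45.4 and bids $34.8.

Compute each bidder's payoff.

Bids in descending order: Iris $40.8; Dana $34.8; Diego $32.0; Kira $25.8; Grace $18.5.
Iris has the top bid and wins; the price is the second-highest bid, $34.8.
Iris's payoff = $58.9 − $34.8 = $24.1. All other bidders lose, so their payoff is 0.

Grace $0.0, Iris $24.1, Diego $0.0, Kira $0.0, Dana $0.0.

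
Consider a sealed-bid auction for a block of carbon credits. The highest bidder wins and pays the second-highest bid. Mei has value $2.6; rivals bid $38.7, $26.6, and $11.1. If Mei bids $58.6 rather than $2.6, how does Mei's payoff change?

Payoff change: -$36.1.

The highest competing bid is $38.7.
Bidding truthfully at $2.6: the top bid is $38.7 (a rival), so Mei loses. Payoff = $0.0.
Bidding $58.6: Mei has the top bid, wins, and pays the second-highest bid $38.7. Payoff = $2.6 − $38.7 = -$36.1.
Change = -$36.1 − $0.0 = -$36.1.
Deviating from a truthful bid can only lose payoff in a second-price auction — never gain.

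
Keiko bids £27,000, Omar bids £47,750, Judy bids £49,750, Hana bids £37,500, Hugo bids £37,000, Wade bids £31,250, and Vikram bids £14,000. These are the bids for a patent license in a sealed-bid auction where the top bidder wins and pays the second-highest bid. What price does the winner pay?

Bids in descending order: Judy £49,750, then Omar £47,750, then Hana £37,500, then Hugo £37,000, then Wade £31,250, then Keiko £27,000, then Vikram £14,000.
Judy is the highest bidder, so Judy wins.
Under the second-price rule, the price is the second-highest bid: £47,750.

£47,750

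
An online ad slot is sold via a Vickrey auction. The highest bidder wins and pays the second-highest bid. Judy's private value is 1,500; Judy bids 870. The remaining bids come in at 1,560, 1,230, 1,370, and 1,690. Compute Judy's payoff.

Highest competing bid: 1,690.
Judy's bid 870 is not the highest, so Judy loses, pays nothing, and earns zero payoff.

0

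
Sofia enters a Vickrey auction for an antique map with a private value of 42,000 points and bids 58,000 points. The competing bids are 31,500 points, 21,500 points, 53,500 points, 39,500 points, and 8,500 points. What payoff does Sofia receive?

-11,500 points

Highest competing bid: 53,500 points.
Sofia's bid 58,000 points is the highest overall, so Sofia wins and pays the second-highest bid, 53,500 points.
Payoff = value − price = 42,000 points − 53,500 points = -11,500 points.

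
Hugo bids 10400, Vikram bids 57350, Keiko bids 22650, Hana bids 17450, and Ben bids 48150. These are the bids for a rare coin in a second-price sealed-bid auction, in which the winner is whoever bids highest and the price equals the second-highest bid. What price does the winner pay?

The winner pays 48150.

Bids in descending order: Vikram 57350 > Ben 48150 > Keiko 22650 > Hana 17450 > Hugo 10400.
Vikram is the highest bidder, so Vikram wins.
Under the second-price rule, the price is the second-highest bid: 48150.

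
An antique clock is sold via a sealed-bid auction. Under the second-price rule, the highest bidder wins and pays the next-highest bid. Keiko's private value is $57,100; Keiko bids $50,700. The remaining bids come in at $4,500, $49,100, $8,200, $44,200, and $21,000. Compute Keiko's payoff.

Highest competing bid: $49,100.
Keiko's bid $50,700 is the highest overall, so Keiko wins and pays the second-highest bid, $49,100.
Payoff = value − price = $57,100 − $49,100 = $8,000.

Keiko's payoff: $8,000.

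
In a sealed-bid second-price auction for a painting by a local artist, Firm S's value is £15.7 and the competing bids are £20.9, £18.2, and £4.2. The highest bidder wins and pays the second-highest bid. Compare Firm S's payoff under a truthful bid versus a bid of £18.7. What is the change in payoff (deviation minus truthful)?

The highest competing bid is £20.9.
Bidding truthfully at £15.7: the top bid is £20.9 (a rival), so Firm S loses. Payoff = £0.0.
Bidding £18.7: the top bid is £20.9 (a rival), so Firm S loses. Payoff = £0.0.
Change = £0.0 − £0.0 = £0.0.
The bid only affects whether you win, not the price — here both bids land on the same side of the top rival bid, so the deviation is payoff-neutral.

Change in payoff: £0.0.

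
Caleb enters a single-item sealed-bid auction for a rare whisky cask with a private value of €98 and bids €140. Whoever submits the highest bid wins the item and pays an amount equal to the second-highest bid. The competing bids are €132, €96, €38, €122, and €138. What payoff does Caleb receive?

Caleb's payoff: -€40.

Highest competing bid: €138.
Caleb's bid €140 is the highest overall, so Caleb wins and pays the second-highest bid, €138.
Payoff = value − price = €98 − €138 = -€40.
Overbidding won the item at a price above value — truthful bidding would have avoided this loss.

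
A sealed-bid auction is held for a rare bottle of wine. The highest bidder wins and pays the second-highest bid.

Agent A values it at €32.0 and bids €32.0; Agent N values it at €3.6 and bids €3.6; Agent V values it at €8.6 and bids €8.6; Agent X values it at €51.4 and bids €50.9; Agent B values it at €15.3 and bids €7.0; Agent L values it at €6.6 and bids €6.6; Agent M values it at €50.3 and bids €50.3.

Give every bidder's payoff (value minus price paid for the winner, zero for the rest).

Ranking the bids: Agent X €50.9; Agent M €50.3; Agent A €32.0; Agent V €8.6; Agent B €7.0; Agent L €6.6; Agent N €3.6.
Agent X has the top bid and wins; the price is the second-highest bid, €50.3.
Agent X's payoff = €51.4 − €50.3 = €1.1. All other bidders lose, so their payoff is 0.

Agent A €0.0, Agent N €0.0, Agent V €0.0, Agent X €1.1, Agent B €0.0, Agent L €0.0, Agent M €0.0.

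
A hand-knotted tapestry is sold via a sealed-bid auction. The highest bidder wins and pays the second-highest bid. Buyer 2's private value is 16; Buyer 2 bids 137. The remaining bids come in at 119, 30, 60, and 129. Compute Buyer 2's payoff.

Highest competing bid: 129.
Buyer 2's bid 137 is the highest overall, so Buyer 2 wins and pays the second-highest bid, 129.
Payoff = value − price = 16 − 129 = -113.

The bidder's payoff: -113.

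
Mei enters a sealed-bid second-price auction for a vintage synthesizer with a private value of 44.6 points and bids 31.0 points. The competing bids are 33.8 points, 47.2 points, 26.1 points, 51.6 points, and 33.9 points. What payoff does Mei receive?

Highest competing bid: 51.6 points.
Mei's bid 31.0 points is not the highest, so Mei loses, pays nothing, and earns zero payoff.

0.0 points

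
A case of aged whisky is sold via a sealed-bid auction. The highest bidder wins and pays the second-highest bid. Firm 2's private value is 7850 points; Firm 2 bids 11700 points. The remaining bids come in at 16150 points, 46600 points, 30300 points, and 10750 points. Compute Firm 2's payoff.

The bidder's payoff: 0 points.

Highest competing bid: 46600 points.
Firm 2's bid 11700 points is not the highest, so Firm 2 loses, pays nothing, and earns zero payoff.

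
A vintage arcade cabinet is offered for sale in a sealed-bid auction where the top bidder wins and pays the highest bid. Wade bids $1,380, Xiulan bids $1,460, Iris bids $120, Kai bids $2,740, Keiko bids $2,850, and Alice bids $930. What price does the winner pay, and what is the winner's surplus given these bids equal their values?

Price $2,850; surplus $0.

Bids in descending order: Keiko $2,850 > Kai $2,740 > Xiulan $1,460 > Wade $1,380 > Alice $930 > Iris $120.
Keiko is the highest bidder, so Keiko wins.
Under the first-price rule, the price is the highest bid: $2,850.
Surplus = $2,850 − $2,850 = $0.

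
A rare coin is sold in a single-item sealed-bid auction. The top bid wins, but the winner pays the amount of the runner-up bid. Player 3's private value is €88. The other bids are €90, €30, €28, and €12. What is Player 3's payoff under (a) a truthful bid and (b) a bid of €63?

(a) €0  (b) €0

The highest competing bid is €90.
Bidding truthfully at €88: the top bid is €90 (a rival), so Player 3 loses. Payoff = €0.
Bidding €63: the top bid is €90 (a rival), so Player 3 loses. Payoff = €0.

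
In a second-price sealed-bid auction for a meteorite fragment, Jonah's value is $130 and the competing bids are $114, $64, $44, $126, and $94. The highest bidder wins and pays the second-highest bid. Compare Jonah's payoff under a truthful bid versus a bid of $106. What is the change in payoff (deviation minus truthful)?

-$4

The highest competing bid is $126.
Bidding truthfully at $130: Jonah has the top bid, wins, and pays the second-highest bid $126. Payoff = $130 − $126 = $4.
Bidding $106: the top bid is $126 (a rival), so Jonah loses. Payoff = $0.
Change = $0 − $4 = -$4.
This is the dominant-strategy logic: truthful bidding weakly beats any alternative.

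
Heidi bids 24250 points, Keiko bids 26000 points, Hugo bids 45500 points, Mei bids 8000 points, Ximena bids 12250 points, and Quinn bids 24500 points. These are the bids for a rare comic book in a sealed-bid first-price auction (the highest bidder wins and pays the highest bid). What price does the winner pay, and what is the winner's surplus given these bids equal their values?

Ranking the bids: Hugo 45500 points, then Keiko 26000 points, then Quinn 24500 points, then Heidi 24250 points, then Ximena 12250 points, then Mei 8000 points.
Hugo is the highest bidder, so Hugo wins.
Under the first-price rule, the price is the highest bid: 45500 points.
Surplus = 45500 points − 45500 points = 0 points.

The winner pays 45500 points for a surplus of 0 points.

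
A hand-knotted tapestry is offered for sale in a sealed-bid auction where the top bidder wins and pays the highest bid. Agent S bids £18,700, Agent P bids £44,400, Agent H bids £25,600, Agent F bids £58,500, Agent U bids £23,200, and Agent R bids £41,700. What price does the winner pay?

The winner pays £58,500.

Ranking the bids: Agent F £58,500 > Agent P £44,400 > Agent R £41,700 > Agent H £25,600 > Agent U £23,200 > Agent S £18,700.
Agent F is the highest bidder, so Agent F wins.
Under the first-price rule, the price is the highest bid: £58,500.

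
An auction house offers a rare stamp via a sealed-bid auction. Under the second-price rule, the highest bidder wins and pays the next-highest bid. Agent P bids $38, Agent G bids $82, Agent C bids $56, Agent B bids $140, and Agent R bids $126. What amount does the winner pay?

Ranking the bids: Agent B $140 > Agent R $126 > Agent G $82 > Agent C $56 > Agent P $38.
Agent B has the highest bid, so Agent B wins.
The second-highest bid is $126, so that is what Agent B pays.

Price paid: $126.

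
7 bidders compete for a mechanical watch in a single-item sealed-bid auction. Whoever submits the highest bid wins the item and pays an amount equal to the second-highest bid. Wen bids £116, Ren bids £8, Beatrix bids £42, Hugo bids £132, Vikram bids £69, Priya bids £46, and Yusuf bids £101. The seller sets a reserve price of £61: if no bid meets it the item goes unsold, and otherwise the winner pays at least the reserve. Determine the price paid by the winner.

Ordered from highest: Hugo £132, then Wen £116, then Yusuf £101, then Vikram £69, then Priya £46, then Beatrix £42, then Ren £8.
Hugo has the highest bid, so Hugo wins.
The second-highest bid is £116, which exceeds the reserve, so that sets the price.

Price paid: £116.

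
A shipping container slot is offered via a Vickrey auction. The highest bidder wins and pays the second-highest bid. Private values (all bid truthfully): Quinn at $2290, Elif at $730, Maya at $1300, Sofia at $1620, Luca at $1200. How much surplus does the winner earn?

$670

Ordered from highest: Quinn $2290 > Sofia $1620 > Maya $1300 > Luca $1200 > Elif $730.
Quinn wins with the top bid and pays the second-highest, $1620.
Surplus = $2290 − $1620 = $670.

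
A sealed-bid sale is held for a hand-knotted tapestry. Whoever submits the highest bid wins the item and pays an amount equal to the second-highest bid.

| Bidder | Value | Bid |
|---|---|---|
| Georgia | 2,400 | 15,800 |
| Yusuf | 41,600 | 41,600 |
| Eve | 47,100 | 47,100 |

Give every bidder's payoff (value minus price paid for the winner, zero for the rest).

Payoffs: Georgia 0, Yusuf 0, Eve 5,500.

Sorted high to low: Eve 47,100; Yusuf 41,600; Georgia 15,800.
Eve has the top bid and wins; the price is the second-highest bid, 41,600.
Eve's payoff = 47,100 − 41,600 = 5,500. All other bidders lose, so their payoff is 0.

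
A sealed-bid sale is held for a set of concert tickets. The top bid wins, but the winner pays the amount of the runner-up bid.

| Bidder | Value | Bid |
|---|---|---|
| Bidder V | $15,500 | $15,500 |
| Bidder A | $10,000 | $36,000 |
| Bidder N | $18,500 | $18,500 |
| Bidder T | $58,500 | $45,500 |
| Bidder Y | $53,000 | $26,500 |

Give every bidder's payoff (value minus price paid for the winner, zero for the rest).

Bidder V $0, Bidder A $0, Bidder N $0, Bidder T $22,500, Bidder Y $0.

Ordered from highest: Bidder T $45,500; Bidder A $36,000; Bidder Y $26,500; Bidder N $18,500; Bidder V $15,500.
Bidder T has the top bid and wins; the price is the second-highest bid, $36,000.
Bidder T's payoff = $58,500 − $36,000 = $22,500. All other bidders lose, so their payoff is 0.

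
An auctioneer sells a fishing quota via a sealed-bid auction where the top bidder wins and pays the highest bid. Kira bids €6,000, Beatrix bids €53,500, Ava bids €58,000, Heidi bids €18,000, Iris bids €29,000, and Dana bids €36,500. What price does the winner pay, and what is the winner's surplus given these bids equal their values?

Price €58,000; surplus €0.

Sorted high to low: Ava €58,000 > Beatrix €53,500 > Dana €36,500 > Iris €29,000 > Heidi €18,000 > Kira €6,000.
Ava is the highest bidder, so Ava wins.
Under the first-price rule, the price is the highest bid: €58,000.
Surplus = €58,000 − €58,000 = €0.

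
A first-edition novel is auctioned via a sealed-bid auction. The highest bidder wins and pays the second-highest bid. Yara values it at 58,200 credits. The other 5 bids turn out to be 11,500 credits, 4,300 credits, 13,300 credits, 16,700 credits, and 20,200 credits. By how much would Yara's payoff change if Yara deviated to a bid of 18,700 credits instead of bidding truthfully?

Payoff change: -38,000 credits.

The highest competing bid is 20,200 credits.
Bidding truthfully at 58,200 credits: Yara has the top bid, wins, and pays the second-highest bid 20,200 credits. Payoff = 58,200 credits − 20,200 credits = 38,000 credits.
Bidding 18,700 credits: the top bid is 20,200 credits (a rival), so Yara loses. Payoff = 0 credits.
Change = 0 credits − 38,000 credits = -38,000 credits.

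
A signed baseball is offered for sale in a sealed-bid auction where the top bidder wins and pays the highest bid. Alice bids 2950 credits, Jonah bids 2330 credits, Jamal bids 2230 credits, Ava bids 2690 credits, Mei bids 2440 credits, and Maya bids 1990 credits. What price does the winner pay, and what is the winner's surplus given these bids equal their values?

Sorted high to low: Alice 2950 credits, then Ava 2690 credits, then Mei 2440 credits, then Jonah 2330 credits, then Jamal 2230 credits, then Maya 1990 credits.
Alice is the highest bidder, so Alice wins.
Under the first-price rule, the price is the highest bid: 2950 credits.
Surplus = 2950 credits − 2950 credits = 0 credits.

Price 2950 credits; surplus 0 credits.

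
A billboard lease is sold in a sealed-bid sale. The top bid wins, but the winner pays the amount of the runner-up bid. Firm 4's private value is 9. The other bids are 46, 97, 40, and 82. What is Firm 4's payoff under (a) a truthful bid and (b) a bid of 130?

The highest competing bid is 97.
Bidding truthfully at 9: the top bid is 97 (a rival), so Firm 4 loses. Payoff = 0.
Bidding 130: Firm 4 has the top bid, wins, and pays the second-highest bid 97. Payoff = 9 − 97 = -88.
Deviating from a truthful bid can only lose payoff in a second-price auction — never gain.

(a) 0  (b) -88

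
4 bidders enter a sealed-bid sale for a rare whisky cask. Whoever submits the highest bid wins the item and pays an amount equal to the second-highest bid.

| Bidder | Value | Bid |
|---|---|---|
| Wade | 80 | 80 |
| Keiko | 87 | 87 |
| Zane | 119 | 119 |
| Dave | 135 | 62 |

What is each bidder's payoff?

Payoffs: Wade 0, Keiko 0, Zane 32, Dave 0.

Sorted high to low: Zane 119 > Keiko 87 > Wade 80 > Dave 62.
Zane has the top bid and wins; the price is the second-highest bid, 87.
Zane's payoff = 119 − 87 = 32. All other bidders lose, so their payoff is 0.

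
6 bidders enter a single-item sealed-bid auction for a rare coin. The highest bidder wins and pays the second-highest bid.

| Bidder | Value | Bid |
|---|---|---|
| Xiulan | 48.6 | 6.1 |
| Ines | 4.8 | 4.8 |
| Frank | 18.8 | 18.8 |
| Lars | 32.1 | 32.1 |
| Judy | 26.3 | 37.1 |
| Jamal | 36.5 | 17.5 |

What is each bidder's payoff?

Xiulan 0.0, Ines 0.0, Frank 0.0, Lars 0.0, Judy -5.8, Jamal 0.0.

Ordered from highest: Judy 37.1 > Lars 32.1 > Frank 18.8 > Jamal 17.5 > Xiulan 6.1 > Ines 4.8.
Judy has the top bid and wins; the price is the second-highest bid, 32.1.
Judy's payoff = 26.3 − 32.1 = -5.8. All other bidders lose, so their payoff is 0.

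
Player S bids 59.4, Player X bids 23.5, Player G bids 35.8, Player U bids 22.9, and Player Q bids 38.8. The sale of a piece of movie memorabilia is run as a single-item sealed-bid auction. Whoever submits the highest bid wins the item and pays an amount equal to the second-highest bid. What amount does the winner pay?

Bids in descending order: Player S 59.4, then Player Q 38.8, then Player G 35.8, then Player X 23.5, then Player U 22.9.
Player S has the highest bid, so Player S wins.
The second-highest bid is 38.8, so that is what Player S pays.

The winner pays 38.8.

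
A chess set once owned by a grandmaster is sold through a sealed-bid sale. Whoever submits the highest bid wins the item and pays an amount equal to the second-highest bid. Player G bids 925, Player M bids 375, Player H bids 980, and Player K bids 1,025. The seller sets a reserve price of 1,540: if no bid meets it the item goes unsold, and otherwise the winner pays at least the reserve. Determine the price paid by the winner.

unsold

Ordered from highest: Player K 1,025, then Player H 980, then Player G 925, then Player M 375.
The top bid 1,025 is below the reserve 1,540, so the item goes unsold and nothing is paid.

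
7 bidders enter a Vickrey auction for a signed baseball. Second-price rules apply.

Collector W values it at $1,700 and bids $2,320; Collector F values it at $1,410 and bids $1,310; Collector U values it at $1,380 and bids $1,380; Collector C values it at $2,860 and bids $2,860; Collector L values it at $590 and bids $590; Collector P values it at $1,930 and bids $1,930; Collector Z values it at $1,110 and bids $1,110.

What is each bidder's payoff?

Payoffs: Collector W $0, Collector F $0, Collector U $0, Collector C $540, Collector L $0, Collector P $0, Collector Z $0.

Ordered from highest: Collector C $2,860; Collector W $2,320; Collector P $1,930; Collector U $1,380; Collector F $1,310; Collector Z $1,110; Collector L $590.
Collector C has the top bid and wins; the price is the second-highest bid, $2,320.
Collector C's payoff = $2,860 − $2,320 = $540. All other bidders lose, so their payoff is 0.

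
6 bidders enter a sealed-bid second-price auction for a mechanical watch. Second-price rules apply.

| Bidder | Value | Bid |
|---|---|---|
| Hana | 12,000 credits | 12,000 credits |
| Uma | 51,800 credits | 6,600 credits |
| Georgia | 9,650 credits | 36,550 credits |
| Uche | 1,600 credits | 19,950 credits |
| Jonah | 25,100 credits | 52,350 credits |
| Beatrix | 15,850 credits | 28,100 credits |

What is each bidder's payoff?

Bids in descending order: Jonah 52,350 credits; Georgia 36,550 credits; Beatrix 28,100 credits; Uche 19,950 credits; Hana 12,000 credits; Uma 6,600 credits.
Jonah has the top bid and wins; the price is the second-highest bid, 36,550 credits.
Jonah's payoff = 25,100 credits − 36,550 credits = -11,450 credits. All other bidders lose, so their payoff is 0.

Hana 0 credits, Uma 0 credits, Georgia 0 credits, Uche 0 credits, Jonah -11,450 credits, Beatrix 0 credits.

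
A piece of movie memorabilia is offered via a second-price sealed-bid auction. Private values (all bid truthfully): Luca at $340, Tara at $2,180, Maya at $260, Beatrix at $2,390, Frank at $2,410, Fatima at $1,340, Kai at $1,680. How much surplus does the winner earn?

Bids in descending order: Frank $2,410, then Beatrix $2,390, then Tara $2,180, then Kai $1,680, then Fatima $1,340, then Luca $340, then Maya $260.
Frank wins with the top bid and pays the second-highest, $2,390.
Surplus = $2,410 − $2,390 = $20.

$20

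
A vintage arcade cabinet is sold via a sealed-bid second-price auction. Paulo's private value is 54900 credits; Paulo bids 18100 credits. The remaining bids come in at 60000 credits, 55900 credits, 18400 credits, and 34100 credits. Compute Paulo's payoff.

Highest competing bid: 60000 credits.
Paulo's bid 18100 credits is not the highest, so Paulo loses, pays nothing, and earns zero payoff.

0 credits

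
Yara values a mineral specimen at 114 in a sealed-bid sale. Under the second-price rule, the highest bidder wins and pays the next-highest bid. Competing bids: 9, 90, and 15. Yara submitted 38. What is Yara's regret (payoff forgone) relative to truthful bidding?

The highest competing bid is 90.
Bidding truthfully at 114: Yara has the top bid, wins, and pays the second-highest bid 90. Payoff = 114 − 90 = 24.
Bidding 38: the top bid is 90 (a rival), so Yara loses. Payoff = 0.
Regret = truthful payoff − actual payoff = 24 − 0 = 24.

Payoff forgone: 24.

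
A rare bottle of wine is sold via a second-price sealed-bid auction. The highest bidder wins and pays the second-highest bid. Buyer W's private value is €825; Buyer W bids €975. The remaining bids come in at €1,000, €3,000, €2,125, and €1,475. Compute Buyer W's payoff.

Buyer W's payoff: €0.

Highest competing bid: €3,000.
Buyer W's bid €975 is not the highest, so Buyer W loses, pays nothing, and earns zero payoff.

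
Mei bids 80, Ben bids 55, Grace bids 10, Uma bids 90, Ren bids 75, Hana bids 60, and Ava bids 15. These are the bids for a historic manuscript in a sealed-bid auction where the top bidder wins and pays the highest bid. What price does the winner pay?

90

Ordered from highest: Uma 90, then Mei 80, then Ren 75, then Hana 60, then Ben 55, then Ava 15, then Grace 10.
Uma is the highest bidder, so Uma wins.
Under the first-price rule, the price is the highest bid: 90.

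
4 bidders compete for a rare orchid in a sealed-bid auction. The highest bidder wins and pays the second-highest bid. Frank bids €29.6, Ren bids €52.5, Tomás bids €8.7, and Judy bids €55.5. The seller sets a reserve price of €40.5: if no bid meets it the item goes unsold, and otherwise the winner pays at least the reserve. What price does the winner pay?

Ranking the bids: Judy €55.5, then Ren €52.5, then Frank €29.6, then Tomás €8.7.
Judy has the highest bid, so Judy wins.
The second-highest bid is €52.5, which exceeds the reserve, so that sets the price.

€52.5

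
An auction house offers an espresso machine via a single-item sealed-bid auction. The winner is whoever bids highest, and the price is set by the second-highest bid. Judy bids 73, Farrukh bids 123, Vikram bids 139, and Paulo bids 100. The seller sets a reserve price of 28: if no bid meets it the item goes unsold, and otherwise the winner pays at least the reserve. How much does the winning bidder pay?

123

Sorted high to low: Vikram 139; Farrukh 123; Paulo 100; Judy 73.
Vikram has the highest bid, so Vikram wins.
The second-highest bid is 123, which exceeds the reserve, so that sets the price.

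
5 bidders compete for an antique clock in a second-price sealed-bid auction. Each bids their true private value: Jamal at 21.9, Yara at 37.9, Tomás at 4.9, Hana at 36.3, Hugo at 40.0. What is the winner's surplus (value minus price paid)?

Surplus = 2.1.

Ordered from highest: Hugo 40.0, then Yara 37.9, then Hana 36.3, then Jamal 21.9, then Tomás 4.9.
Hugo wins with the top bid and pays the second-highest, 37.9.
Surplus = 40.0 − 37.9 = 2.1.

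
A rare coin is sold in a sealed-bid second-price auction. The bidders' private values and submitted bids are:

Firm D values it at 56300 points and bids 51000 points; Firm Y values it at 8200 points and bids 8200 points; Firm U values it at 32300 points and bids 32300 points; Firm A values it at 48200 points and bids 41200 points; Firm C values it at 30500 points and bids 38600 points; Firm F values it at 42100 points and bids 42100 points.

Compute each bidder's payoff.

Firm D 14200 points, Firm Y 0 points, Firm U 0 points, Firm A 0 points, Firm C 0 points, Firm F 0 points.

Ordered from highest: Firm D 51000 points, then Firm F 42100 points, then Firm A 41200 points, then Firm C 38600 points, then Firm U 32300 points, then Firm Y 8200 points.
Firm D has the top bid and wins; the price is the second-highest bid, 42100 points.
Firm D's payoff = 56300 points − 42100 points = 14200 points. All other bidders lose, so their payoff is 0.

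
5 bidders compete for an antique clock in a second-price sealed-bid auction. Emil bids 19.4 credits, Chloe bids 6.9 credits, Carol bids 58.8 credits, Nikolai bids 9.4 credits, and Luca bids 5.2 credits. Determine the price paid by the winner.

19.4 credits

Sorted high to low: Carol 58.8 credits > Emil 19.4 credits > Nikolai 9.4 credits > Chloe 6.9 credits > Luca 5.2 credits.
Carol has the highest bid, so Carol wins.
The second-highest bid is 19.4 credits, so that is what Carol pays.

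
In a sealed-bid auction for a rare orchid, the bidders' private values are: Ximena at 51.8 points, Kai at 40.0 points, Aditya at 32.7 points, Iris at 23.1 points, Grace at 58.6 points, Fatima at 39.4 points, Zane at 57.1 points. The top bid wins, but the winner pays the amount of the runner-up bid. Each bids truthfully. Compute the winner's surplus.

Bids in descending order: Grace 58.6 points, then Zane 57.1 points, then Ximena 51.8 points, then Kai 40.0 points, then Fatima 39.4 points, then Aditya 32.7 points, then Iris 23.1 points.
Grace wins with the top bid and pays the second-highest, 57.1 points.
Surplus = 58.6 points − 57.1 points = 1.5 points.

Winner's surplus: 1.5 points.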